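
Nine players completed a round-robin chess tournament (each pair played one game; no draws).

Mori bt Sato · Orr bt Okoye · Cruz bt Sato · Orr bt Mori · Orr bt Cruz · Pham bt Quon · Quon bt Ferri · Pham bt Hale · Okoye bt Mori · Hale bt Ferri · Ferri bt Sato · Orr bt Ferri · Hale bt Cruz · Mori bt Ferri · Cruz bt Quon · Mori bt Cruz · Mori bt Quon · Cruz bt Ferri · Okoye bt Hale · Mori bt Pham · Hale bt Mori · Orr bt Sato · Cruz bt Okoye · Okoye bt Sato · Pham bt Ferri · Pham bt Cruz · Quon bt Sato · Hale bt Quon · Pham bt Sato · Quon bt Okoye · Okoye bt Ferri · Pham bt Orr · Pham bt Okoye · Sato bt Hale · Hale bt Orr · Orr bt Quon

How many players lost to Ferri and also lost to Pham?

1

Ferri beat: Sato.
Pham beat: Quon, Hale, Cruz, Okoye, Sato, Ferri, Orr.
Both beat: Sato — 1.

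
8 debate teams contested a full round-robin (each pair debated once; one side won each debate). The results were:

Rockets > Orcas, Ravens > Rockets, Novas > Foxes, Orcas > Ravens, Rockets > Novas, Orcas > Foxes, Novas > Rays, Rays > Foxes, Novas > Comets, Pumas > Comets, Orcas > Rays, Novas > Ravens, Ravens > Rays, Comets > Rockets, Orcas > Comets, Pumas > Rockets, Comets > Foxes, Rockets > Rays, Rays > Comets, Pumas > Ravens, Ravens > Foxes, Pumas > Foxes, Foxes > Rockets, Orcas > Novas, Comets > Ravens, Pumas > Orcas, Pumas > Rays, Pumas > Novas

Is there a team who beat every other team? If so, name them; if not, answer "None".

Pumas has 7 wins out of 7 opponents — a perfect record.

Pumas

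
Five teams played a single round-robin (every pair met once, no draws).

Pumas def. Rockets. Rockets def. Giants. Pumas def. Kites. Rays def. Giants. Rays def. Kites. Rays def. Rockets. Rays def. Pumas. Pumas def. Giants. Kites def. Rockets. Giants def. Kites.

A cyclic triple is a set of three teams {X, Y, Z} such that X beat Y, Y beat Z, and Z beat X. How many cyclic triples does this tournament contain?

1

Of the C(5,3) = 10 triples, the cyclic ones are: {Rockets, Kites, Giants}.
That is 1.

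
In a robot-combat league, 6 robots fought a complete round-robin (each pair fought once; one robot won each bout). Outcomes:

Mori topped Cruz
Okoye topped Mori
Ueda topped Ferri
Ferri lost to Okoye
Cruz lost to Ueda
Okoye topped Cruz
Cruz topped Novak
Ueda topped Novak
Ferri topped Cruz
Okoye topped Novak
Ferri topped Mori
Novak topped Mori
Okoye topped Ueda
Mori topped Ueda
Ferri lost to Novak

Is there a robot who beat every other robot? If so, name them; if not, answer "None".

Okoye

Okoye has 5 wins out of 5 opponents — a perfect record.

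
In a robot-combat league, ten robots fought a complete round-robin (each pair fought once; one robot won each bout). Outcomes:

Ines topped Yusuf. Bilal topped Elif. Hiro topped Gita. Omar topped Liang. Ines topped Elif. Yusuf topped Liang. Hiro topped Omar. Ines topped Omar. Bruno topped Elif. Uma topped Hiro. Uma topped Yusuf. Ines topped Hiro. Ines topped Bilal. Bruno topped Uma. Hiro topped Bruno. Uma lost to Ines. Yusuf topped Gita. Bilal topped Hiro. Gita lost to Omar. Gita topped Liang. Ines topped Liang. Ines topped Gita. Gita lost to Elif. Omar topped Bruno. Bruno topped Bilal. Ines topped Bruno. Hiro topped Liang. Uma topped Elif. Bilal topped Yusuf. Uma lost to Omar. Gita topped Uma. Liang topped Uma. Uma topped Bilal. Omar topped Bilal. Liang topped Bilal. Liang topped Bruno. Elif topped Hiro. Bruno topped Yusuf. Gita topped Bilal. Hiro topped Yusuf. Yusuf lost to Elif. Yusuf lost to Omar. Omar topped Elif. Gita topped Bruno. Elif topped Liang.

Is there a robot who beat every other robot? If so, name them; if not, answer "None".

Ines has 9 wins out of 9 opponents — a perfect record.

Ines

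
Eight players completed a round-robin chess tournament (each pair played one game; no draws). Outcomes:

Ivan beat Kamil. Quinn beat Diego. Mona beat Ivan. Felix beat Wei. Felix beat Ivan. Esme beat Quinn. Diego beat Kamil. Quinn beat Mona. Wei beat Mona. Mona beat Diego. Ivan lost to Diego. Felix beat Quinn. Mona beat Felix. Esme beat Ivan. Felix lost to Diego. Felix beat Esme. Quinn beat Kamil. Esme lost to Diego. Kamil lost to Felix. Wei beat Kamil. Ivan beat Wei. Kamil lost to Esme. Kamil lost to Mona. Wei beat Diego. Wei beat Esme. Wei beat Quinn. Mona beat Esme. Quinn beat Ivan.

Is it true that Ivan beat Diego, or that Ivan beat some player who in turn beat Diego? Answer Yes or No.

Ivan did not beat Diego directly.
Ivan beat Wei, Kamil. Of those, Wei beat Diego.

Yes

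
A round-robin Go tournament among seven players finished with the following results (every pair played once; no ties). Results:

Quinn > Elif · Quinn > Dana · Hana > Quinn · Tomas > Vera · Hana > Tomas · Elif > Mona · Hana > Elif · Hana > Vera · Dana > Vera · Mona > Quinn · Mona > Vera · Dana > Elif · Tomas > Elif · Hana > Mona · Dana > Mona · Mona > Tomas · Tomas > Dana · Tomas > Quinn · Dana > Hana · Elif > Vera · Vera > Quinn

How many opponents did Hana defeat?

Hana's results: beat Tomas, Vera, Mona, Elif, Quinn; lost to Dana.
That is 5 wins.

5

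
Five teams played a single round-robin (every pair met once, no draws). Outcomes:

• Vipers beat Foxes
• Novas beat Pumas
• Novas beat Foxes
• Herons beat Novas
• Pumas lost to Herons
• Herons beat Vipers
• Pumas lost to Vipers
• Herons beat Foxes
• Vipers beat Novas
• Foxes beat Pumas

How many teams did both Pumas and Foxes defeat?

Pumas beat: no one.
Foxes beat: Pumas.
No one was beaten by both.

0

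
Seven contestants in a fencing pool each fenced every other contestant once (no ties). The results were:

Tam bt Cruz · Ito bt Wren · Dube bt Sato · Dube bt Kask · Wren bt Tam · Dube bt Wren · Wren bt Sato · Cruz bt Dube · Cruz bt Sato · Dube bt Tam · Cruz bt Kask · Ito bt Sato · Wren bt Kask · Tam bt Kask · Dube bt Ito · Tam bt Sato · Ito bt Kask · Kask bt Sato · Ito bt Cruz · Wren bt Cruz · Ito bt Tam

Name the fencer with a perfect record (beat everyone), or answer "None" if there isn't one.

None

Highest win total is Ito with 5 (out of 6 possible).
Ito lost to Dube, so no fencer went undefeated.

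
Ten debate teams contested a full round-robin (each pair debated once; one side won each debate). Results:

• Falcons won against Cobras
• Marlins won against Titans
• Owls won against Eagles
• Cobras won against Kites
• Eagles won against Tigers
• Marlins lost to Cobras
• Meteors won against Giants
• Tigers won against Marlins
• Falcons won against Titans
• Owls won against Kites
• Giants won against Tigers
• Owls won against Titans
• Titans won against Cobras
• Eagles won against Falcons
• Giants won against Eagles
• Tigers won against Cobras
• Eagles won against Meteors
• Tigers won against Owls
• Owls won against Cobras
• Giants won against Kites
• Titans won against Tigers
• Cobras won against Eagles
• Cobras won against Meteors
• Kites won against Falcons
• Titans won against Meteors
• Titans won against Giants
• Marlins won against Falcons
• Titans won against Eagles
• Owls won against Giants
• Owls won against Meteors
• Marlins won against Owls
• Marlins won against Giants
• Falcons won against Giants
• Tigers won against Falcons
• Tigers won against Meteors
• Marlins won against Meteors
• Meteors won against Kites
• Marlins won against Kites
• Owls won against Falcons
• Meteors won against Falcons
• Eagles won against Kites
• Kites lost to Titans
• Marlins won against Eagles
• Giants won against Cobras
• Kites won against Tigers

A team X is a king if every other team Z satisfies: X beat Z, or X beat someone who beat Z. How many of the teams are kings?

Kites cannot reach Eagles in two steps.
Marlins reaches everyone (king).
Eagles reaches everyone (king).
Falcons cannot reach Owls in two steps.
Cobras reaches everyone (king).
Titans reaches everyone (king).
Giants cannot reach Titans in two steps.
Meteors cannot reach Marlins, Owls in two steps.
Tigers reaches everyone (king).
Owls reaches everyone (king).
Kings: Marlins, Eagles, Cobras, Titans, Tigers, Owls — 6.

6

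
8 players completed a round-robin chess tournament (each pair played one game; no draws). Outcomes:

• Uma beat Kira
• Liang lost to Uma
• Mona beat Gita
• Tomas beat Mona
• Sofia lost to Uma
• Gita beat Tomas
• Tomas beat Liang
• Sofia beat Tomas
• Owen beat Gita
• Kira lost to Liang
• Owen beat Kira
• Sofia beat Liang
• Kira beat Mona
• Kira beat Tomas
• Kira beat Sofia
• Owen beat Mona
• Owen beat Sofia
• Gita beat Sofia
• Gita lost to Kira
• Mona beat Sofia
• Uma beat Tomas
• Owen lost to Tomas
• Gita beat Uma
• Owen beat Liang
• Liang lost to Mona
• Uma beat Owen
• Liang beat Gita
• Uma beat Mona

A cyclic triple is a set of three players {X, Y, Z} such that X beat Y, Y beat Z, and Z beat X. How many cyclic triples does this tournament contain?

Win totals: Gita 3, Sofia 2, Mona 3, Owen 5, Liang 2, Uma 6, Tomas 3, Kira 4.
A player with w wins dominates both others in C(w,2) triples; summing gives 3 + 1 + 3 + 10 + 1 + 15 + 3 + 6 = 42 transitive triples.
Total triples C(8,3) = 56, so cyclic triples = 56 − 42 = 14.

14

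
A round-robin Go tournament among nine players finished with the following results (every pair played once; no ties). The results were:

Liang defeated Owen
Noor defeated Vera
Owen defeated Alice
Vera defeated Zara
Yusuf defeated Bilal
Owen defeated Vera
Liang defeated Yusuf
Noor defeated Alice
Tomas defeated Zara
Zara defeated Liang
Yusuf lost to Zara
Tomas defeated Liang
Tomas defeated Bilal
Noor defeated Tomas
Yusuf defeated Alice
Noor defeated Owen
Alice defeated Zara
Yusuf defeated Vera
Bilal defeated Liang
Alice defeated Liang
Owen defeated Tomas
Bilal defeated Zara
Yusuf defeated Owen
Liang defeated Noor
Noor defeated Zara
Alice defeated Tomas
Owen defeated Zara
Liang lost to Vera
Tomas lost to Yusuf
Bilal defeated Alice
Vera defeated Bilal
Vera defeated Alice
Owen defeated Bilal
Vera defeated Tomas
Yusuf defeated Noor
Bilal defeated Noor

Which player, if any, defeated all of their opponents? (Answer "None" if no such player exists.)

None

Highest win total is Yusuf with 6 (out of 8 possible).
Yusuf lost to Zara, Liang, so no player went undefeated.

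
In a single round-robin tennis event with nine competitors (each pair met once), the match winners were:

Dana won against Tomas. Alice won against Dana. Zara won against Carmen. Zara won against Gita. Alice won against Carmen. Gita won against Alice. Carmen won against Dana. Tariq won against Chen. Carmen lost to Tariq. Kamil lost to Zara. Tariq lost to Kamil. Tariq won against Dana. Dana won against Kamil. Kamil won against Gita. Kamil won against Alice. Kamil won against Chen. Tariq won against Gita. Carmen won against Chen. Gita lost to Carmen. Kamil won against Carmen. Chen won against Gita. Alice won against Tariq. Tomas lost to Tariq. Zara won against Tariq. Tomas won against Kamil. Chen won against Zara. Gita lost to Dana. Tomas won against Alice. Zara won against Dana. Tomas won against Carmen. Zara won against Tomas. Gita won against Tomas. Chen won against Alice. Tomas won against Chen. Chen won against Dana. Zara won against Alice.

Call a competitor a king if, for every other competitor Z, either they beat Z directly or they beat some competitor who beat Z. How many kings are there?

5

Kamil reaches everyone (king).
Tariq reaches everyone (king).
Chen reaches everyone (king).
Gita cannot reach Zara in two steps.
Dana cannot reach Zara in two steps.
Alice cannot reach Zara in two steps.
Carmen cannot reach Tariq in two steps.
Tomas reaches everyone (king).
Zara reaches everyone (king).
Kings: Kamil, Tariq, Chen, Tomas, Zara — 5.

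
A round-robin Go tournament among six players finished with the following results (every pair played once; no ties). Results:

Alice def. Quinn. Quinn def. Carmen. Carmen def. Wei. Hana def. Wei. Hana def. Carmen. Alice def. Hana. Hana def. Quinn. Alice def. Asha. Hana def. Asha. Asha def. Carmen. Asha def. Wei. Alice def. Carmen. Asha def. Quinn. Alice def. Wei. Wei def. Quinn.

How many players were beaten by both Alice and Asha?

Alice beat: Wei, Carmen, Asha, Hana, Quinn.
Asha beat: Wei, Carmen, Quinn.
Both beat: Wei, Carmen, Quinn — 3.

3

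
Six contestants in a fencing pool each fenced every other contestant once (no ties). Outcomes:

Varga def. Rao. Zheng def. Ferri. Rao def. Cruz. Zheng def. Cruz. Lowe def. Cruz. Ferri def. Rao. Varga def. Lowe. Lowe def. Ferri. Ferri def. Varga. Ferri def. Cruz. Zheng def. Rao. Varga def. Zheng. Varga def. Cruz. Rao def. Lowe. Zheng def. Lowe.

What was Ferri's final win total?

Ferri's results: beat Rao, Varga, Cruz; lost to Lowe, Zheng.
That is 3 wins.

3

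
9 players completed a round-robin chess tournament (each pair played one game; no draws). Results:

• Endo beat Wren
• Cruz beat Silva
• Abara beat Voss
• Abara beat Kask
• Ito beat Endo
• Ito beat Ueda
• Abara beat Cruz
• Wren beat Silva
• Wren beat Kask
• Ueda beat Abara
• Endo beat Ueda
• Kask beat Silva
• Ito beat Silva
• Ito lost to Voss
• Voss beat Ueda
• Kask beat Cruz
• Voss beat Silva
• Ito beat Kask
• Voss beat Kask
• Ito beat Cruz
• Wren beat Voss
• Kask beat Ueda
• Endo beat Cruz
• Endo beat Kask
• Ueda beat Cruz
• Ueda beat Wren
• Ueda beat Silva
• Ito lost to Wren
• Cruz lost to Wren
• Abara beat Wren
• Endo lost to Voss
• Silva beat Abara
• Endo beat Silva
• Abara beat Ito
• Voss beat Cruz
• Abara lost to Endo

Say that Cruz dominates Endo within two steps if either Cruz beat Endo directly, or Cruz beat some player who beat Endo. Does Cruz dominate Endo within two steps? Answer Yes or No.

Cruz did not beat Endo directly.
Cruz beat Silva, but each of them lost to Endo. No two-step path.

No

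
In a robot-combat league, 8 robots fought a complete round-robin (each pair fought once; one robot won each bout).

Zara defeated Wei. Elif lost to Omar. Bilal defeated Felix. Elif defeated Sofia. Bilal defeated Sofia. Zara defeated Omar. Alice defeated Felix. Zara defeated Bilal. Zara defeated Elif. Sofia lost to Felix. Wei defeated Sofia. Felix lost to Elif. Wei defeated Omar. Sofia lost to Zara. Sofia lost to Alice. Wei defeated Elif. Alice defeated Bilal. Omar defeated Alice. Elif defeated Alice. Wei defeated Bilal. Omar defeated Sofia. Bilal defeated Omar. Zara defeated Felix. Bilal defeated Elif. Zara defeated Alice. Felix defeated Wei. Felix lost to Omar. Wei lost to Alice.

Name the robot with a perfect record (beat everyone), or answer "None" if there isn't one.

Zara has 7 wins out of 7 opponents — a perfect record.

Zara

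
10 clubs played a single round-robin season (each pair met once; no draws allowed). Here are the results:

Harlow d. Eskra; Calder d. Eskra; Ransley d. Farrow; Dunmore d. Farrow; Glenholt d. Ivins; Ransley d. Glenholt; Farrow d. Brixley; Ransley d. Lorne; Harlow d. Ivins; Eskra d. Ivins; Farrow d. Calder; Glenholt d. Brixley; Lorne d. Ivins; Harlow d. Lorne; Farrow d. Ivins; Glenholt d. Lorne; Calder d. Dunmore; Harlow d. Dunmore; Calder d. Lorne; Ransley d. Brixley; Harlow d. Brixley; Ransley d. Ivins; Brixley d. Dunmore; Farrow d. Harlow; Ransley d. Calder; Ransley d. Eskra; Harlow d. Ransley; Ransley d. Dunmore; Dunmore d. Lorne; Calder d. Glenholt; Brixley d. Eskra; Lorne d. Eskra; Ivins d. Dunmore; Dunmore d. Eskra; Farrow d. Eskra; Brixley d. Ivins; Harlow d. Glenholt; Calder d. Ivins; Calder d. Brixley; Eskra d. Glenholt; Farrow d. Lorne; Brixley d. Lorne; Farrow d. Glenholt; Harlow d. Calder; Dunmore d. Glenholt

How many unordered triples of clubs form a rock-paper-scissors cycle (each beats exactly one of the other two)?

Win totals: Brixley 4, Eskra 2, Calder 6, Glenholt 3, Ivins 1, Lorne 2, Farrow 7, Harlow 8, Dunmore 4, Ransley 8.
A club with w wins dominates both others in C(w,2) triples; summing gives 6 + 1 + 15 + 3 + 0 + 1 + 21 + 28 + 6 + 28 = 109 transitive triples.
Total triples C(10,3) = 120, so cyclic triples = 120 − 109 = 11.

11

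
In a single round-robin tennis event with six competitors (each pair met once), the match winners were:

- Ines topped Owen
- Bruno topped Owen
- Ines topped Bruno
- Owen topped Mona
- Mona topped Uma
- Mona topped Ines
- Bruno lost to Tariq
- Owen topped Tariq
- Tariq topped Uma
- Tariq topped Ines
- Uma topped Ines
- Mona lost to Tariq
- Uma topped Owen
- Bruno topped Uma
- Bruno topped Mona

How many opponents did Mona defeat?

Mona's results: beat Uma, Ines; lost to Bruno, Owen, Tariq.
That is 2 wins.

2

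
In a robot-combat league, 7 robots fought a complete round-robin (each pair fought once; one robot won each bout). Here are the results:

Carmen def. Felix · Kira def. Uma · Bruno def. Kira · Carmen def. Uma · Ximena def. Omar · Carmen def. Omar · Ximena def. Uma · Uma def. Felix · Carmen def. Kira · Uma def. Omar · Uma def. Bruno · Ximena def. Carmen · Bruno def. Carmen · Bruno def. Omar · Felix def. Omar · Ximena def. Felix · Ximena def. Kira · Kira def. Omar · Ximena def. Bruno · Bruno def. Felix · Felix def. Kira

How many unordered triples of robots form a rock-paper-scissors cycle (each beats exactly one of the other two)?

3

Win totals: Omar 0, Felix 2, Uma 3, Bruno 4, Carmen 4, Kira 2, Ximena 6.
A robot with w wins dominates both others in C(w,2) triples; summing gives 0 + 1 + 3 + 6 + 6 + 1 + 15 = 32 transitive triples.
Total triples C(7,3) = 35, so cyclic triples = 35 − 32 = 3.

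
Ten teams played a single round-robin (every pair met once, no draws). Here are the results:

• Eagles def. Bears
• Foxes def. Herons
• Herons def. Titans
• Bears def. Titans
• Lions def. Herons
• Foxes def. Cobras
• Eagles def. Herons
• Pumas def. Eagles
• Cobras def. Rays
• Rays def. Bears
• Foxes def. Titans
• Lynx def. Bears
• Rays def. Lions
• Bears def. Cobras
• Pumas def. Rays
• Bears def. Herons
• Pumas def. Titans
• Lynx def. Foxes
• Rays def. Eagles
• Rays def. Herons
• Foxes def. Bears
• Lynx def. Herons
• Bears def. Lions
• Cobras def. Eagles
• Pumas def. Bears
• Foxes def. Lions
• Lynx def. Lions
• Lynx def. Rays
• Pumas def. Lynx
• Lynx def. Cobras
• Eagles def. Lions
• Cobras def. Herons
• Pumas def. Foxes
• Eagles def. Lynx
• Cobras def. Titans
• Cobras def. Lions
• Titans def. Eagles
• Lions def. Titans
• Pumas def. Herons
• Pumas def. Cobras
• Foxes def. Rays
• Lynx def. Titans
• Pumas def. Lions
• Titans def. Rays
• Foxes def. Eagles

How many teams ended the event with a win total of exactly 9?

Win totals: Bears 4, Eagles 4, Titans 2, Pumas 9, Herons 1, Foxes 7, Lions 2, Cobras 5, Lynx 7, Rays 4.
Exactly 9: Pumas — 1 team.

1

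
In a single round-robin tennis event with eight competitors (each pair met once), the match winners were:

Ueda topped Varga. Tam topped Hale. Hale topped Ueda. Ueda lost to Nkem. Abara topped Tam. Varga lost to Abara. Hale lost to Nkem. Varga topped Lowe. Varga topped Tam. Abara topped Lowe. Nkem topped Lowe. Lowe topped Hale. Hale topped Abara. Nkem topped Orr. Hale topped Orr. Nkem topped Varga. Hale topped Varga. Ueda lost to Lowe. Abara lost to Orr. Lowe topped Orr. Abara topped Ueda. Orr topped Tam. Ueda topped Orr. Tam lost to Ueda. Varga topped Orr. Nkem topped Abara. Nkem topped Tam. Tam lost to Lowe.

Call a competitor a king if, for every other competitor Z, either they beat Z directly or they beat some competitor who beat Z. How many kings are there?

1

Orr cannot reach Nkem in two steps.
Abara cannot reach Nkem in two steps.
Varga cannot reach Nkem in two steps.
Ueda cannot reach Nkem in two steps.
Tam cannot reach Nkem, Lowe in two steps.
Nkem reaches everyone (king).
Hale cannot reach Nkem in two steps.
Lowe cannot reach Nkem in two steps.
Kings: Nkem — 1.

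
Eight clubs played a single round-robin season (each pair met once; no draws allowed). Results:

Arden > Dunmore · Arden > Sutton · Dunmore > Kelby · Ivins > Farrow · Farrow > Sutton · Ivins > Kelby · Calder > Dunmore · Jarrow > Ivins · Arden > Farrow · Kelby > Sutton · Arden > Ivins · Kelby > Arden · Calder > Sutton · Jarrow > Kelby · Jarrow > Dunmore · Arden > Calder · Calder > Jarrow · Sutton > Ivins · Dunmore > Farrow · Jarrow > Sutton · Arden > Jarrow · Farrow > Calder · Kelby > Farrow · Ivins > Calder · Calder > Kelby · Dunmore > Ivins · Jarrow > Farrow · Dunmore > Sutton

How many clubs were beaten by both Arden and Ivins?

Arden beat: Ivins, Farrow, Sutton, Jarrow, Calder, Dunmore.
Ivins beat: Kelby, Farrow, Calder.
Both beat: Farrow, Calder — 2.

2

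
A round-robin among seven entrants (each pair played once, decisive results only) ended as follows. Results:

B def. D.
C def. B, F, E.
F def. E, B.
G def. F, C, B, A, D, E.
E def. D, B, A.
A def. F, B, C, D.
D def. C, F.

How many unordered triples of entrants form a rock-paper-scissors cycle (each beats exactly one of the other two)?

Win totals: A 4, B 1, C 3, D 2, E 3, F 2, G 6.
An entrant with w wins dominates both others in C(w,2) triples; summing gives 6 + 0 + 3 + 1 + 3 + 1 + 15 = 29 transitive triples.
Total triples C(7,3) = 35, so cyclic triples = 35 − 29 = 6.

6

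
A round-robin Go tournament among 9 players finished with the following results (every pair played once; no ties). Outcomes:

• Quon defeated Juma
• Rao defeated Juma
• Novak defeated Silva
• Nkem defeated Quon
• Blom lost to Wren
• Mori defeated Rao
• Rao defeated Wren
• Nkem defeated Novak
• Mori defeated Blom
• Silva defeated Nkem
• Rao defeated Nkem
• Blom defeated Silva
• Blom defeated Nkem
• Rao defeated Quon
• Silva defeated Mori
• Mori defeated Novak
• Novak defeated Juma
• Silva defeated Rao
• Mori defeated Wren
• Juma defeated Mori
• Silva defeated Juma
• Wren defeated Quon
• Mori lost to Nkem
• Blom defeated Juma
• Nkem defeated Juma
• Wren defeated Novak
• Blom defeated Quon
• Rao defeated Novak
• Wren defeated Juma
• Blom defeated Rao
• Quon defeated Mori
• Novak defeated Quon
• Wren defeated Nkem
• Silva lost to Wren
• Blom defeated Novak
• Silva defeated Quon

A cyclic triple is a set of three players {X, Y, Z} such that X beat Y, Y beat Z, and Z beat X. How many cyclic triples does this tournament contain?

Win totals: Rao 5, Wren 6, Blom 6, Juma 1, Silva 5, Nkem 4, Novak 3, Mori 4, Quon 2.
A player with w wins dominates both others in C(w,2) triples; summing gives 10 + 15 + 15 + 0 + 10 + 6 + 3 + 6 + 1 = 66 transitive triples.
Total triples C(9,3) = 84, so cyclic triples = 84 − 66 = 18.

18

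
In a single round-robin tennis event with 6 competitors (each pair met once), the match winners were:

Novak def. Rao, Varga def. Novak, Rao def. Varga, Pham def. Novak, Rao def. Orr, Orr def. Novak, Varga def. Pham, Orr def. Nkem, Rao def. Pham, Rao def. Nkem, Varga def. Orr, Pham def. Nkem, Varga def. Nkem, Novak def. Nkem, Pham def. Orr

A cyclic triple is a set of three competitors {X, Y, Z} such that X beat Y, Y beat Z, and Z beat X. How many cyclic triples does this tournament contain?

Win totals: Novak 2, Pham 3, Varga 4, Orr 2, Rao 4, Nkem 0.
A competitor with w wins dominates both others in C(w,2) triples; summing gives 1 + 3 + 6 + 1 + 6 + 0 = 17 transitive triples.
Total triples C(6,3) = 20, so cyclic triples = 20 − 17 = 3.

3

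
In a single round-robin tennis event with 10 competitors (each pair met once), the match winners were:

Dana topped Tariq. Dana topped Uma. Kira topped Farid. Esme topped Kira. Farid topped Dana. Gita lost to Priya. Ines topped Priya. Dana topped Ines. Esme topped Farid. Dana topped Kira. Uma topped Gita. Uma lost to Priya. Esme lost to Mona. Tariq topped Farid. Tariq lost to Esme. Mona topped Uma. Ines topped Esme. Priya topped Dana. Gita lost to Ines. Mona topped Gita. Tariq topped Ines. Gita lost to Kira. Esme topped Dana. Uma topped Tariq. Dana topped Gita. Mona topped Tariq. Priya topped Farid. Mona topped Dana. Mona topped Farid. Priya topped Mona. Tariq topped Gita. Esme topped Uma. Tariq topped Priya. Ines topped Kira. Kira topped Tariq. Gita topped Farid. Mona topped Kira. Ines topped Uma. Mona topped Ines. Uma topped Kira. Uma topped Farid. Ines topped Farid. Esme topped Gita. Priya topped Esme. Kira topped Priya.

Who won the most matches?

Win totals: Dana 5, Kira 4, Gita 1, Mona 8, Esme 6, Priya 6, Tariq 4, Uma 4, Farid 1, Ines 6.
Mona leads with 8 wins (next highest: 6).

Mona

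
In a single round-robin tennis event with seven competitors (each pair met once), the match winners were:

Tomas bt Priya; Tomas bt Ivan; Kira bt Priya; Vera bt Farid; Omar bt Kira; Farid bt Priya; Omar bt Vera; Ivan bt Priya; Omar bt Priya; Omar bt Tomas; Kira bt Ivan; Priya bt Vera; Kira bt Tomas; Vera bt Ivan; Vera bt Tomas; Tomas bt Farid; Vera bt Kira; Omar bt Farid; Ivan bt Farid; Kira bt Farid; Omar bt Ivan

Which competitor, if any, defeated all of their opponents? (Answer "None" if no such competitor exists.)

Omar has 6 wins out of 6 opponents — a perfect record.

Omar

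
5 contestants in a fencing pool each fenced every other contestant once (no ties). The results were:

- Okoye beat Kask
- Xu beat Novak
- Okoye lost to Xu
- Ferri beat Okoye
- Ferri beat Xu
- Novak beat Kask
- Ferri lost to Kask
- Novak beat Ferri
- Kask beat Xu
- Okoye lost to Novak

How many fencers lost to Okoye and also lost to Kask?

0

Okoye beat: Kask.
Kask beat: Xu, Ferri.
No one was beaten by both.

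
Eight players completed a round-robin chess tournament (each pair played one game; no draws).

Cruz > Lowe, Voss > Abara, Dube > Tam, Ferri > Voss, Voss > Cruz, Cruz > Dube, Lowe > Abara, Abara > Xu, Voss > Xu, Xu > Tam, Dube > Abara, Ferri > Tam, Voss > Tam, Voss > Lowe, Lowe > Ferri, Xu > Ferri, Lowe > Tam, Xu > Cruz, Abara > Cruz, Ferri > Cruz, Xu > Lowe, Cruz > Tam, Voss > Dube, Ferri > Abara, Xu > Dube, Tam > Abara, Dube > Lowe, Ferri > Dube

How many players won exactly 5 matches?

Win totals: Tam 1, Cruz 3, Ferri 5, Abara 2, Lowe 3, Voss 6, Dube 3, Xu 5.
Exactly 5: Ferri, Xu — 2 players.

2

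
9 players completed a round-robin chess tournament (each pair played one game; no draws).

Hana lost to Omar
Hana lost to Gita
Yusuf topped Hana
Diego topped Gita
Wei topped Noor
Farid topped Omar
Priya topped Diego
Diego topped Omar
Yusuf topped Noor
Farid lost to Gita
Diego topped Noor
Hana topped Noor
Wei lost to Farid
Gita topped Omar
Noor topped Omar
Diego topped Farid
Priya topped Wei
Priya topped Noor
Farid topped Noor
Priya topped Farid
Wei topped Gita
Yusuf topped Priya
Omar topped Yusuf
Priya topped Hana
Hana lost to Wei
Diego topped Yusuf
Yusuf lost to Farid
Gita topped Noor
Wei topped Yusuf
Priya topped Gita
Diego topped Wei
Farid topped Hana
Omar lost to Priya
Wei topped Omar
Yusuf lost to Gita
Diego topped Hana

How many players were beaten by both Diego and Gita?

Diego beat: Omar, Wei, Farid, Yusuf, Gita, Hana, Noor.
Gita beat: Omar, Farid, Yusuf, Hana, Noor.
Both beat: Omar, Farid, Yusuf, Hana, Noor — 5.

5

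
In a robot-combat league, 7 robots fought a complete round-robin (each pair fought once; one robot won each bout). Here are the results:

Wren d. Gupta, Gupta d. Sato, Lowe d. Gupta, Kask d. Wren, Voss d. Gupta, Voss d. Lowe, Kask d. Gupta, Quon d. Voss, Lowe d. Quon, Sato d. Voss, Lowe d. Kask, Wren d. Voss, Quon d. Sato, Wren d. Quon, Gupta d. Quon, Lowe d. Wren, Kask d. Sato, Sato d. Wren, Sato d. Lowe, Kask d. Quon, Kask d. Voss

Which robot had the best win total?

Kask

Win totals: Voss 2, Lowe 4, Sato 3, Kask 5, Wren 3, Quon 2, Gupta 2.
Kask leads with 5 wins (next highest: 4).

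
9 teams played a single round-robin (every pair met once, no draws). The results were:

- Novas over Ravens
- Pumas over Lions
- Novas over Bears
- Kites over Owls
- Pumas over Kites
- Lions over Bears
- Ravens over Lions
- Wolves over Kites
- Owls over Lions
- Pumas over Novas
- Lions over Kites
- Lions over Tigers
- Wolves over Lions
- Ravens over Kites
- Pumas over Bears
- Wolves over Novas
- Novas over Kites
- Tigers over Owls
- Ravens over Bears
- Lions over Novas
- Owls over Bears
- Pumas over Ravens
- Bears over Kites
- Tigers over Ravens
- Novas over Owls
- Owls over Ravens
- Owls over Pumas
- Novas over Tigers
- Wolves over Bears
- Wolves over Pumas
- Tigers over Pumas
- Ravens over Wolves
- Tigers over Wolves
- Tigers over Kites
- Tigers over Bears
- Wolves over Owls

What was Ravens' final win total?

4

Ravens' results: beat Lions, Kites, Wolves, Bears; lost to Tigers, Pumas, Owls, Novas.
That is 4 wins.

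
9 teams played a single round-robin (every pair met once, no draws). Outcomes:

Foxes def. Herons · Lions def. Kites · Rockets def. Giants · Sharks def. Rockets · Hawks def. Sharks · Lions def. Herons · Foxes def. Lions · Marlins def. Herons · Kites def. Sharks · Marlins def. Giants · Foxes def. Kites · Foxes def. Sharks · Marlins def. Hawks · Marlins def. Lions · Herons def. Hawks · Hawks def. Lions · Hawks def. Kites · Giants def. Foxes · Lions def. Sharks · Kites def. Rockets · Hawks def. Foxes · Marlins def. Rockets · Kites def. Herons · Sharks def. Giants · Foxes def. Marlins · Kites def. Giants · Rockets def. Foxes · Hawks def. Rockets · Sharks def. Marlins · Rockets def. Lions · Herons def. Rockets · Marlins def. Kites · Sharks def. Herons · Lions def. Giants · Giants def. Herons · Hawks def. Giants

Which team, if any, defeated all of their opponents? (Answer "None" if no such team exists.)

Highest win total is Marlins with 6 (out of 8 possible).
Marlins lost to Sharks, Foxes, so no team went undefeated.

None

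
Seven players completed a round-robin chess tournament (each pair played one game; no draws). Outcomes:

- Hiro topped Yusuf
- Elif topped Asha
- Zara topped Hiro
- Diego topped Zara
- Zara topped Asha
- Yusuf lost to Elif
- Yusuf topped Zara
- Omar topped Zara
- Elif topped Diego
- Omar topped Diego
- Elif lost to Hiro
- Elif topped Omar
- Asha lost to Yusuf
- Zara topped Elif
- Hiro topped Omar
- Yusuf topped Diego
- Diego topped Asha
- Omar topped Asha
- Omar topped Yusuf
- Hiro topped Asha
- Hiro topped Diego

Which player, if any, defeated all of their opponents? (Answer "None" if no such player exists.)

Highest win total is Hiro with 5 (out of 6 possible).
Hiro lost to Zara, so no player went undefeated.

None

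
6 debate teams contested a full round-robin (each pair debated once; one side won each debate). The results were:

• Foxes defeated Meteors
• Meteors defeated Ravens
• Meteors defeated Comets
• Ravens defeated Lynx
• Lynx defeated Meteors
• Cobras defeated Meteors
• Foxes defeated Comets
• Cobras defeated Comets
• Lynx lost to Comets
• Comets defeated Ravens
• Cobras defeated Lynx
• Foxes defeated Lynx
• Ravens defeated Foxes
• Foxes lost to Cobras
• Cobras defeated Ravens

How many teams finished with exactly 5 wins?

Win totals: Foxes 3, Cobras 5, Lynx 1, Comets 2, Ravens 2, Meteors 2.
Exactly 5: Cobras — 1 team.

1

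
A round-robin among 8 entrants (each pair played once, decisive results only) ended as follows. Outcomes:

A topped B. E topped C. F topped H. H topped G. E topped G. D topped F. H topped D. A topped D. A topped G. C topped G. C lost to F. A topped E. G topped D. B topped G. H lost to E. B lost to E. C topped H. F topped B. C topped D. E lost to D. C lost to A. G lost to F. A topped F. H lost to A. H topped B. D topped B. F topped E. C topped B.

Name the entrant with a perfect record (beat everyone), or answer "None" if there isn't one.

A

A has 7 wins out of 7 opponents — a perfect record.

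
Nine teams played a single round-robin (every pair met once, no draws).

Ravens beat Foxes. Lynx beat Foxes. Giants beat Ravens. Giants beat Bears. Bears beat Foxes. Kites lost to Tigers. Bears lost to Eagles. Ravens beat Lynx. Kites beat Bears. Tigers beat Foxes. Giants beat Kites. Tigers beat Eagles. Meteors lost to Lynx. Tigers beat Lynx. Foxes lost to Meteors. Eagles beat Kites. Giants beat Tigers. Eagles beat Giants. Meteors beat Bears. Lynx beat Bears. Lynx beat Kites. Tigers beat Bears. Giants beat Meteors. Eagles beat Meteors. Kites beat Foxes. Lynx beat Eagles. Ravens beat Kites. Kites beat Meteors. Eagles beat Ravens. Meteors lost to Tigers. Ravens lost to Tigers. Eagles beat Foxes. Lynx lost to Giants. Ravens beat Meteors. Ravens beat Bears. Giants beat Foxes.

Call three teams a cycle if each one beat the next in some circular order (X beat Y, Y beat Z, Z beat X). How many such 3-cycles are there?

Win totals: Foxes 0, Kites 3, Meteors 2, Ravens 5, Giants 7, Lynx 5, Tigers 7, Eagles 6, Bears 1.
A team with w wins dominates both others in C(w,2) triples; summing gives 0 + 3 + 1 + 10 + 21 + 10 + 21 + 15 + 0 = 81 transitive triples.
Total triples C(9,3) = 84, so cyclic triples = 84 − 81 = 3.

3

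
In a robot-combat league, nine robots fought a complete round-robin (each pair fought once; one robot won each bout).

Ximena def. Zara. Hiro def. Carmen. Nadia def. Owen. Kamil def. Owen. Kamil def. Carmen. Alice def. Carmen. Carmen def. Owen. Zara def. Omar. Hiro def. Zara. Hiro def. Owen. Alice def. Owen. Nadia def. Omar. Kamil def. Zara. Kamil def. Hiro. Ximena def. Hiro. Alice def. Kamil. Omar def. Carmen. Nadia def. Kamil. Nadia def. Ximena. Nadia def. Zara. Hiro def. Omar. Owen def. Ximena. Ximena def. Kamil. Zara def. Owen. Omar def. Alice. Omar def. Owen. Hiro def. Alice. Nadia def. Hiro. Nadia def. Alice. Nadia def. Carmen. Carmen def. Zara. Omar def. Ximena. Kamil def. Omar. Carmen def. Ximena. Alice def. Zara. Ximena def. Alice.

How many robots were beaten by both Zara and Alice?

1

Zara beat: Omar, Owen.
Alice beat: Owen, Zara, Kamil, Carmen.
Both beat: Owen — 1.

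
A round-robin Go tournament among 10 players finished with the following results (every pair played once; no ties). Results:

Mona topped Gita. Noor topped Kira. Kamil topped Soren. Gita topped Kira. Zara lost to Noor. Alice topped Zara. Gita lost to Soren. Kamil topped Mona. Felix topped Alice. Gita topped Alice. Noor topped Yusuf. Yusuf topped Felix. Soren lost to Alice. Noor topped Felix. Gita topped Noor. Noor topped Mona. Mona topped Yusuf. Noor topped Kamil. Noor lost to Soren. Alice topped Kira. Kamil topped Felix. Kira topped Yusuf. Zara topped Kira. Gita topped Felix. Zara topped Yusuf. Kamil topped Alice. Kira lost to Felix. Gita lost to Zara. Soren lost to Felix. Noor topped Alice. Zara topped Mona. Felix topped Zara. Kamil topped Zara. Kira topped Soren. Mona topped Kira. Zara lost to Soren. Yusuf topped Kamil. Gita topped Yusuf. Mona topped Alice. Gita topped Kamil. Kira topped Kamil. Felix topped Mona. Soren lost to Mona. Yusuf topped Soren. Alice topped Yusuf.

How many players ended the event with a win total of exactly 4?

Win totals: Kira 3, Gita 6, Yusuf 3, Mona 5, Kamil 5, Noor 7, Soren 3, Alice 4, Felix 5, Zara 4.
Exactly 4: Alice, Zara — 2 players.

2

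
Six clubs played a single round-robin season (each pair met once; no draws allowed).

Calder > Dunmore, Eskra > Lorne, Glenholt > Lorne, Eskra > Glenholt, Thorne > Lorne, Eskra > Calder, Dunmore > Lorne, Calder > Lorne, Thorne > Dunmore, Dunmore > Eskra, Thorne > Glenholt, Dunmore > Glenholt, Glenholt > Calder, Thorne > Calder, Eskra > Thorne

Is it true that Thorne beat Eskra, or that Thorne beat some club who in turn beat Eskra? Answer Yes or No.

Yes

Thorne did not beat Eskra directly.
Thorne beat Calder, Lorne, Glenholt, Dunmore. Of those, Dunmore beat Eskra.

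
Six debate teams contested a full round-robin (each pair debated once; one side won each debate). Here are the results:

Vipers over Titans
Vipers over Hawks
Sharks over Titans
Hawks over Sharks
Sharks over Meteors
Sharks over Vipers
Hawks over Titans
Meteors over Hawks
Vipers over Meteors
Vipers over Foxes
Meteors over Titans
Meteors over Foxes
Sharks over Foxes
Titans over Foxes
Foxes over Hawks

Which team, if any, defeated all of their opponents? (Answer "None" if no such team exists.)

Highest win total is Vipers with 4 (out of 5 possible).
Vipers lost to Sharks, so no team went undefeated.

None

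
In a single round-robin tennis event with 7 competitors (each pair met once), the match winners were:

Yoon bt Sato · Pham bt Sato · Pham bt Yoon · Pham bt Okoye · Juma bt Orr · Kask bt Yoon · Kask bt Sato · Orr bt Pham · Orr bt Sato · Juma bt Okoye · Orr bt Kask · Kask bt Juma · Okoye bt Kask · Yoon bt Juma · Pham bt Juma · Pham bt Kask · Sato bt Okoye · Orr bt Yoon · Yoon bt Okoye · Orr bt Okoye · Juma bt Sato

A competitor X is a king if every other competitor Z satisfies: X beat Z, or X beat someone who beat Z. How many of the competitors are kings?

Sato cannot reach Orr, Yoon, Juma, Pham in two steps.
Orr reaches everyone (king).
Okoye cannot reach Orr, Pham in two steps.
Yoon cannot reach Pham in two steps.
Juma reaches everyone (king).
Pham reaches everyone (king).
Kask cannot reach Pham in two steps.
Kings: Orr, Juma, Pham — 3.

3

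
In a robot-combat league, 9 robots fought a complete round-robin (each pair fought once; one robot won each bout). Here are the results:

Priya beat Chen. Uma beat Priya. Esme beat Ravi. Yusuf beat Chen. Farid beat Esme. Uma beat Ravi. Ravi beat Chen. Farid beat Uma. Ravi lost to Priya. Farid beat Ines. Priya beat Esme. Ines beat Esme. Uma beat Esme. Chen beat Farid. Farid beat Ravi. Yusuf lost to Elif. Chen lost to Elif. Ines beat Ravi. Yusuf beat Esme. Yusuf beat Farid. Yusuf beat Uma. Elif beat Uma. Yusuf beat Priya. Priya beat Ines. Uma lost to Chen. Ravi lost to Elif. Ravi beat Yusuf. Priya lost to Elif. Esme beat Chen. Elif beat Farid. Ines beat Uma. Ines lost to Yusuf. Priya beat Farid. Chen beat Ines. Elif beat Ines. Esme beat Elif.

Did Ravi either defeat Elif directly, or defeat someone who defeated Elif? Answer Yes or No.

No

Ravi did not beat Elif directly.
Ravi beat Yusuf, Chen, but each of them lost to Elif. No two-step path.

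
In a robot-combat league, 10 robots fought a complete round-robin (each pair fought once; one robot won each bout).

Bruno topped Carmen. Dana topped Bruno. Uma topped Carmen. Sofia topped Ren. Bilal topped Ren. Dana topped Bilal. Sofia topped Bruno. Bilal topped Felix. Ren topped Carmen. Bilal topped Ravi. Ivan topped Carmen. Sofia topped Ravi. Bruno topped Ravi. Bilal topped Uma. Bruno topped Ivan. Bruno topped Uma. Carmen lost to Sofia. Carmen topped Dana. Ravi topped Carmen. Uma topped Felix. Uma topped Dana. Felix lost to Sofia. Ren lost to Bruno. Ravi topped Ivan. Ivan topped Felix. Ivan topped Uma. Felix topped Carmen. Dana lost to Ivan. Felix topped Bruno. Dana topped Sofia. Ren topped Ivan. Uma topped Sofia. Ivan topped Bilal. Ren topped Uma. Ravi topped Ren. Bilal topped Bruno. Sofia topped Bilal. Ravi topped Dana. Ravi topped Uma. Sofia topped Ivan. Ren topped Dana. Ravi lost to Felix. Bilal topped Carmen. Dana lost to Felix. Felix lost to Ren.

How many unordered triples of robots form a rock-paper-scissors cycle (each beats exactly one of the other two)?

29

Win totals: Dana 3, Ivan 5, Ravi 5, Carmen 1, Bruno 5, Felix 4, Bilal 6, Ren 5, Sofia 7, Uma 4.
A robot with w wins dominates both others in C(w,2) triples; summing gives 3 + 10 + 10 + 0 + 10 + 6 + 15 + 10 + 21 + 6 = 91 transitive triples.
Total triples C(10,3) = 120, so cyclic triples = 120 − 91 = 29.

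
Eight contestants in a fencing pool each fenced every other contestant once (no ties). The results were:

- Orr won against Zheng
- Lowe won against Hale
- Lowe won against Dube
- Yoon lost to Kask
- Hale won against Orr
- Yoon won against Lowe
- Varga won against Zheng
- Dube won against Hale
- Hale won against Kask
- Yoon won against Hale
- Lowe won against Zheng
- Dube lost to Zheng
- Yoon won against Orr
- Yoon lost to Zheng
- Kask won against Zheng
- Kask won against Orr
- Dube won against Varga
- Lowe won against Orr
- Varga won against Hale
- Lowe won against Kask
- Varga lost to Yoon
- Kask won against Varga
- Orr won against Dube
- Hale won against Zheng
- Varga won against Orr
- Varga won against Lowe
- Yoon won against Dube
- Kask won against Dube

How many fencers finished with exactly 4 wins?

1

Win totals: Dube 2, Yoon 5, Kask 5, Varga 4, Orr 2, Hale 3, Lowe 5, Zheng 2.
Exactly 4: Varga — 1 fencer.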